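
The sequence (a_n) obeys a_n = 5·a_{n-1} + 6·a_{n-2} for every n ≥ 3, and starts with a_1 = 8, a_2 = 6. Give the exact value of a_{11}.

Compute successive terms:
a_3 = 78;  a_4 = 426;  a_5 = 2598;  a_6 = 15546;  a_7 = 93318;  a_8 = 559866;  a_9 = 3359238;  a_{10} = 20155386;  a_{11} = 120932358.
(Characteristic roots are 6 and -1.)

120932358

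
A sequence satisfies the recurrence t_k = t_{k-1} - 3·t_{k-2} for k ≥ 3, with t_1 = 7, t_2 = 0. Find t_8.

Applying the relation repeatedly:
t_3 = -21  t_4 = -21  t_5 = 42  t_6 = 105  t_7 = -21  t_8 = -336.

-336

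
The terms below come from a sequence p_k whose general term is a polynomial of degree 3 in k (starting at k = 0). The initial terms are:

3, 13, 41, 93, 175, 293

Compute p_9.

1st diffs: 10, 28, 52, 82, 118.
2nd diffs: 18, 24, 30, 36.
3rd diffs: 6, 6, 6 (constant).
Newton forward-difference form: p_k = 3 + 10·C(k,1) + 18·C(k,2) + 6·C(k,3).
At k = 9: k = 9, so p_9 = 3 + 90 + 648 + 504 = 1245.

1245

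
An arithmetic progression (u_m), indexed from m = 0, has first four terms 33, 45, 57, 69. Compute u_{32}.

417

Common difference d = 12.
u_m = 33 + (m - 0)·12.
u_{32} = 33 + 32·12 = 417.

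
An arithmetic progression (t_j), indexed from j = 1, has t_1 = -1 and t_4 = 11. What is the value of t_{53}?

207

Common difference d = (11 - (-1)) / (4 - 1) = 4.
t_j = -1 + (j - 1)·4.
t_{53} = -1 + 52·4 = 207.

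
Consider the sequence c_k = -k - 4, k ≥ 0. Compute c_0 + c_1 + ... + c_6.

Over k = 0..6: Σk = 21.
Total = (-1)·21 + (-4)·7 = -49.

-49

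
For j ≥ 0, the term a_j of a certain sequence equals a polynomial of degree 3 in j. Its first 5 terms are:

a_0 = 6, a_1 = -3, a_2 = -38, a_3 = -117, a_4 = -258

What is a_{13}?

1st diffs: -9, -35, -79, -141.
2nd diffs: -26, -44, -62.
3rd diffs: -18, -18 (constant).
So a_j = -3j^3 - 4j^2 - 2j + 6.
Evaluating at j = 13 gives a_{13} = -7287.

-7287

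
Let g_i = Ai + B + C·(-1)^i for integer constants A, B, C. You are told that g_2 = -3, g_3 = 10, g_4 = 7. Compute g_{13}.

60

At i = 2, 3, 4: 2A + B + C = -3; 3A + B - C = 10; 4A + B + C = 7.
Subtracting the first from the second: A - 2C = 13.
Subtracting the second from the third: A + 2C = -3.
Solving: C = -4, A = 5, then B = -9.
Hence g_{13} = 5·13 + (-9) + (-4)·(-1) = 60.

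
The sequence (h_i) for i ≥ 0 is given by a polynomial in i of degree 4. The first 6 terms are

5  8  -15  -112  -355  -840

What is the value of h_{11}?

-17232

1st diffs: 3, -23, -97, -243, -485.
2nd diffs: -26, -74, -146, -242.
3rd diffs: -48, -72, -96.
4th diffs: -24, -24 (constant).
Newton forward-difference form: h_i = 5 + 3·C(i,1) + (-26)·C(i,2) + (-48)·C(i,3) + (-24)·C(i,4).
At i = 11: i = 11, so h_{11} = 5 + 33 - 1430 - 7920 - 7920 = -17232.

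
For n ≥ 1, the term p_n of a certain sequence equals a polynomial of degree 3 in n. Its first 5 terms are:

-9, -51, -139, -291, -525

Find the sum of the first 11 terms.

-15939

1st diffs: -42, -88, -152, -234.
2nd diffs: -46, -64, -82.
3rd diffs: -18, -18 (constant).
So p_n = -3n^3 - 5n^2 - 6n + 5.
Continuing: …, -859, -1311, -1899, -2641, …, p_{11} = -4659.
Summing n = 1..11 (11 terms) gives -15939.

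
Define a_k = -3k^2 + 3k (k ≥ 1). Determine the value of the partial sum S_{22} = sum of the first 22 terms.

-10626

Over k = 1..22: Σk = 253, Σk² = 3795.
Total = (-3)·3795 + (3)·253 = -10626.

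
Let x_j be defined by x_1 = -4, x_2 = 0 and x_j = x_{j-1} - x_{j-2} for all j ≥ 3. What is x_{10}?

x_3 = 4; x_4 = 4; x_5 = 0; x_6 = -4; x_7 = -4; x_8 = 0; x_9 = 4; x_{10} = 4.

4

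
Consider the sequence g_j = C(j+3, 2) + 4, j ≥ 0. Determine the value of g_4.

C(7, 2) = 21, so g_4 = 25.

25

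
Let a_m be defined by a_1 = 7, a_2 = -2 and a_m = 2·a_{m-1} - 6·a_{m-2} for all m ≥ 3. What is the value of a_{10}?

a_3 = -46, a_4 = -80, a_5 = 116, a_6 = 712, a_7 = 728, a_8 = -2816, a_9 = -10000, a_{10} = -3104.

-3104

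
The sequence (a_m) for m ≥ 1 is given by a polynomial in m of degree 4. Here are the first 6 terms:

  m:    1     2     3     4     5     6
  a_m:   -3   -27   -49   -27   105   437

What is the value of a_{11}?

1st diffs: -24, -22, 22, 132, 332.
2nd diffs: 2, 44, 110, 200.
3rd diffs: 42, 66, 90.
4th diffs: 24, 24 (constant).
Newton forward-difference form: a_m = -3 + (-24)·C(m-1,1) + 2·C(m-1,2) + 42·C(m-1,3) + 24·C(m-1,4).
At m = 11: m-1 = 10, so a_{11} = -3 - 240 + 90 + 5040 + 5040 = 9927.

9927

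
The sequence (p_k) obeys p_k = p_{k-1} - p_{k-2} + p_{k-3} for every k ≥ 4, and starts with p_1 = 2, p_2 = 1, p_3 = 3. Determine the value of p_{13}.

2

Applying the relation repeatedly:
p_4 = 4, p_5 = 2, p_6 = 1, p_7 = 3, p_8 = 4, p_9 = 2, p_{10} = 1, p_{11} = 3, p_{12} = 4, p_{13} = 2.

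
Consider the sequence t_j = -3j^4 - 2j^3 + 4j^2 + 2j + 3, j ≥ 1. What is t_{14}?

t_{14} = -3·14^4 - 2·14^3 + 4·14^2 + 2·14 + 3 = -119921.

-119921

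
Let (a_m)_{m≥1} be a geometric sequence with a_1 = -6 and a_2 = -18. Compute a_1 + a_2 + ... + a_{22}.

-94143178824

Common ratio r = 3.
a_m = (-6)·3^(m-1).
S = (-6)·(3^22 - 1)/(3 - 1) = (-6)·(31381059609 - 1)/(2) = -94143178824.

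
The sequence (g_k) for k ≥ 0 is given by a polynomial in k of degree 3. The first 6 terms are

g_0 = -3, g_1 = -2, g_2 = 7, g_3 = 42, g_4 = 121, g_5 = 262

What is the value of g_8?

1st diffs: 1, 9, 35, 79, 141.
2nd diffs: 8, 26, 44, 62.
3rd diffs: 18, 18, 18 (constant).
So g_k = 3k^3 - 5k^2 + 3k - 3.
Evaluating at k = 8 gives g_8 = 1237.

1237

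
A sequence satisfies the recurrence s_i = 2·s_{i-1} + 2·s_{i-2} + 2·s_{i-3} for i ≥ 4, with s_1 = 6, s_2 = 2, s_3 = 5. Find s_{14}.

Compute successive terms:
s_4 = 26  s_5 = 66  s_6 = 194  …  s_{11} = 41432  s_{12} = 120968  s_{13} = 353184  s_{14} = 1031168.

1031168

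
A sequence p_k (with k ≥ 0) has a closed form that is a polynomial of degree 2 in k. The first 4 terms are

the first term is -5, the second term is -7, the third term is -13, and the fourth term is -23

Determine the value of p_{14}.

-397

1st diffs: -2, -6, -10.
2nd diffs: -4, -4 (constant).
Newton forward-difference form: p_k = -5 + (-2)·C(k,1) + (-4)·C(k,2).
At k = 14: k = 14, so p_{14} = -5 - 28 - 364 = -397.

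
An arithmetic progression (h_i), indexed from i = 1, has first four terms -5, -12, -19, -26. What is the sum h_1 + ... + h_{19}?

-1292

Common difference d = -7.
h_i = -5 + (i - 1)·(-7).
h_{19} = -131; S = 19·(-5 + (-131))/2 = -1292.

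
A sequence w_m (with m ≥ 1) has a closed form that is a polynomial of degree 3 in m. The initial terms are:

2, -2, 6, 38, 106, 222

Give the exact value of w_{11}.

1st diffs: -4, 8, 32, 68, 116.
2nd diffs: 12, 24, 36, 48.
3rd diffs: 12, 12, 12 (constant).
Newton forward-difference form: w_m = 2 + (-4)·C(m-1,1) + 12·C(m-1,2) + 12·C(m-1,3).
At m = 11: m-1 = 10, so w_{11} = 2 - 40 + 540 + 1440 = 1942.

1942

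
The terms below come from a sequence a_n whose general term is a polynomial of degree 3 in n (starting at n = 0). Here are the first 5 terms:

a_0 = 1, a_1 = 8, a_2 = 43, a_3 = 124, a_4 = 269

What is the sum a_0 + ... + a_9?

7465

1st diffs: 7, 35, 81, 145.
2nd diffs: 28, 46, 64.
3rd diffs: 18, 18 (constant).
So a_n = 3n^3 + 5n^2 - n + 1.
Continuing: …, 496, 823, 1268, 1849, …, a_9 = 2584.
Summing n = 0..9 (10 terms) gives 7465.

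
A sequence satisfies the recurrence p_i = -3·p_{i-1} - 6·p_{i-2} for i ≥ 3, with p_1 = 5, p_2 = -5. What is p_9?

p_3 = -15, p_4 = 75, p_5 = -135, p_6 = -45, p_7 = 945, p_8 = -2565, p_9 = 2025.

2025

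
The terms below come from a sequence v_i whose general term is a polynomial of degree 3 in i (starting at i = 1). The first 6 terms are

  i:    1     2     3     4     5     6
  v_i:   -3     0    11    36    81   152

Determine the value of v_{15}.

1st diffs: 3, 11, 25, 45, 71.
2nd diffs: 8, 14, 20, 26.
3rd diffs: 6, 6, 6 (constant).
Newton forward-difference form: v_i = -3 + 3·C(i-1,1) + 8·C(i-1,2) + 6·C(i-1,3).
At i = 15: i-1 = 14, so v_{15} = -3 + 42 + 728 + 2184 = 2951.

2951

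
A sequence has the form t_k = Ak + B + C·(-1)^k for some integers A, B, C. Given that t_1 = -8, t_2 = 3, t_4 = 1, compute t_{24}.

At k = 1, 2, 4: A + B - C = -8; 2A + B + C = 3; 4A + B + C = 1.
Subtracting the first from the second: A + 2C = 11.
Subtracting the second from the third: 2A = -2.
Solving: C = 6, A = -1, then B = -1.
Hence t_{24} = -1·24 + (-1) + 6·1 = -19.

-19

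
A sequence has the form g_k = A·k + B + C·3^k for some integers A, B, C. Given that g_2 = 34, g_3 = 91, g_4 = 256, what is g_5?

At k = 2, 3, 4: 2A + B + 9C = 34; 3A + B + 27C = 91; 4A + B + 81C = 256.
Subtracting the first from the second: A + 18C = 57.
Subtracting the second from the third: A + 54C = 165.
Solving: C = 3, A = 3, then B = 1.
So g_k = 3·k + 1 + 3·3^k; at k=5 this is 745.

745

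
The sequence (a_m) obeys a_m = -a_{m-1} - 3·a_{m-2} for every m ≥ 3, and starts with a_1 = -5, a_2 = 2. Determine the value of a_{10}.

377

a_3 = 13  a_4 = -19  a_5 = -20  a_6 = 77  a_7 = -17  a_8 = -214  a_9 = 265  a_{10} = 377.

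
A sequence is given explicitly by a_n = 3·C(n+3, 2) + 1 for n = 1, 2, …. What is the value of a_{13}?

C(16, 2) = 120, so a_{13} = 361.

361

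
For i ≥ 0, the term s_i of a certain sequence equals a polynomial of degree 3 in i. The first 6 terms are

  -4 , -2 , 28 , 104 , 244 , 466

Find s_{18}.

19004

1st diffs: 2, 30, 76, 140, 222.
2nd diffs: 28, 46, 64, 82.
3rd diffs: 18, 18, 18 (constant).
Newton forward-difference form: s_i = -4 + 2·C(i,1) + 28·C(i,2) + 18·C(i,3).
At i = 18: i = 18, so s_{18} = -4 + 36 + 4284 + 14688 = 19004.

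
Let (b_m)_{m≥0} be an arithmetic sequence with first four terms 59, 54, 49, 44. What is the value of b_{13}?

-6

Common difference d = -5.
b_m = 59 + (m - 0)·(-5).
b_{13} = 59 + 13·(-5) = -6.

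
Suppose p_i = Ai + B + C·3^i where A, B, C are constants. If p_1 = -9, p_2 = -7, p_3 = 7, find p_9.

19639

At i = 1, 2, 3: A + B + 3C = -9; 2A + B + 9C = -7; 3A + B + 27C = 7.
Subtracting the first from the second: A + 6C = 2.
Subtracting the second from the third: A + 18C = 14.
Solving: C = 1, A = -4, then B = -8.
Hence p_9 = -4·9 + (-8) + 1·19683 = 19639.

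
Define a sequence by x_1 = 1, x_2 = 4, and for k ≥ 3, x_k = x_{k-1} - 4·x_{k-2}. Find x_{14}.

-15824

Step forward from the initial values:
x_3 = 0; x_4 = -16; x_5 = -16; …; x_{11} = 1904; x_{12} = 2736; x_{13} = -4880; x_{14} = -15824.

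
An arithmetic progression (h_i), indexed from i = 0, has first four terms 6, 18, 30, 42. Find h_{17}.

Common difference d = 12.
h_i = 6 + (i - 0)·12.
h_{17} = 6 + 17·12 = 210.

210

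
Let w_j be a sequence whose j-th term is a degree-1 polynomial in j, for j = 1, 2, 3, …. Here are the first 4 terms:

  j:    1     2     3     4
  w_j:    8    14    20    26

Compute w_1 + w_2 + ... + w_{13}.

572

1st diffs: 6, 6, 6 (constant).
So w_j = 6j + 2.
Continuing: …, 32, 38, 44, 50, …, w_{13} = 80.
Summing j = 1..13 (13 terms) gives 572.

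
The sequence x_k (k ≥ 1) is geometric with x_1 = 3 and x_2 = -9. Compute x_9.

Common ratio r = -3.
x_k = 3·(-3)^(k-1).
x_9 = 3·(-3)^8 = 19683.

19683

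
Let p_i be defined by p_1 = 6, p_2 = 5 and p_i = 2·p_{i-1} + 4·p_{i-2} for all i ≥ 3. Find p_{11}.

Iterate the recurrence:
p_3 = 34, p_4 = 88, p_5 = 312, p_6 = 976, p_7 = 3200, p_8 = 10304, p_9 = 33408, p_{10} = 108032, p_{11} = 349696.

349696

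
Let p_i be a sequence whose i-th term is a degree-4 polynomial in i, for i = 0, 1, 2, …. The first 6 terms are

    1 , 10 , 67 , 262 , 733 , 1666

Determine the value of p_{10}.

23131

1st diffs: 9, 57, 195, 471, 933.
2nd diffs: 48, 138, 276, 462.
3rd diffs: 90, 138, 186.
4th diffs: 48, 48 (constant).
So p_i = 2i^4 + 3i^3 + i^2 + 3i + 1.
Evaluating at i = 10 gives p_{10} = 23131.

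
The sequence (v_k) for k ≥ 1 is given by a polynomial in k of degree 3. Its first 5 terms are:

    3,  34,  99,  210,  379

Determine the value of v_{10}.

1st diffs: 31, 65, 111, 169.
2nd diffs: 34, 46, 58.
3rd diffs: 12, 12 (constant).
Newton forward-difference form: v_k = 3 + 31·C(k-1,1) + 34·C(k-1,2) + 12·C(k-1,3).
At k = 10: k-1 = 9, so v_{10} = 3 + 279 + 1224 + 1008 = 2514.

2514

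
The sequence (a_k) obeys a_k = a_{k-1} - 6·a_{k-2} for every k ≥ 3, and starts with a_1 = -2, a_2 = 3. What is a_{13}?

24243

Step forward from the initial values:
a_3 = 15, a_4 = -3, a_5 = -93, …, a_{10} = -7563, a_{11} = 4227, a_{12} = 49605, a_{13} = 24243.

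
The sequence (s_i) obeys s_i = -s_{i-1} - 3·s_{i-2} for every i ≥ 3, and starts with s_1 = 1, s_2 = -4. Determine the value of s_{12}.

Iterate the recurrence:
s_3 = 1;  s_4 = 11;  s_5 = -14;  s_6 = -19;  s_7 = 61;  s_8 = -4;  s_9 = -179;  s_{10} = 191;  s_{11} = 346;  s_{12} = -919.

-919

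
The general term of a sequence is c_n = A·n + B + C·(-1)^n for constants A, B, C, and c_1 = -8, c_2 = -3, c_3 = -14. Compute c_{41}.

-128

The three given values yield: A + B - C = -8; 2A + B + C = -3; 3A + B - C = -14.
Subtracting the first from the second: A + 2C = 5.
Subtracting the second from the third: A - 2C = -11.
Solving: C = 4, A = -3, then B = -1.
So c_n = -3·n + (-1) + 4·(-1)^n; at n=41 this is -128.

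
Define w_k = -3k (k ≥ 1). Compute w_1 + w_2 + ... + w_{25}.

Over k = 1..25: Σk = 325.
Total = (-3)·325 = -975.

-975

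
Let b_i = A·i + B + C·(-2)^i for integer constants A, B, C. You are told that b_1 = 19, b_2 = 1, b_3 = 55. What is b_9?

Plug in i = 1, 2, 3: A + B - 2C = 19; 2A + B + 4C = 1; 3A + B - 8C = 55.
Subtracting the first from the second: A + 6C = -18.
Subtracting the second from the third: A - 12C = 54.
Solving: C = -4, A = 6, then B = 5.
Hence b_9 = 6·9 + 5 + (-4)·(-512) = 2107.

2107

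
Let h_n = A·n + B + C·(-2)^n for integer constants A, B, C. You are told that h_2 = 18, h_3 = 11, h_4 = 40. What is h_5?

Write the equations: 2A + B + 4C = 18; 3A + B - 8C = 11; 4A + B + 16C = 40.
Subtracting the first from the second: A - 12C = -7.
Subtracting the second from the third: A + 24C = 29.
Solving: C = 1, A = 5, then B = 4.
So h_n = 5·n + 4 + 1·(-2)^n; at n=5 this is -3.

-3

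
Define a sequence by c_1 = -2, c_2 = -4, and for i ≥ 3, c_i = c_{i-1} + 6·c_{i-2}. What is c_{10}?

Iterate the recurrence:
c_3 = -16  c_4 = -40  c_5 = -136  c_6 = -376  c_7 = -1192  c_8 = -3448  c_9 = -10600  c_{10} = -31288.
(Characteristic roots are 3 and -2.)

-31288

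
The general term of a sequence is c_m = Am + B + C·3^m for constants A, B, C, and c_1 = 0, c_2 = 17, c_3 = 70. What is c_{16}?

Plug in m = 1, 2, 3: A + B + 3C = 0; 2A + B + 9C = 17; 3A + B + 27C = 70.
Subtracting the first from the second: A + 6C = 17.
Subtracting the second from the third: A + 18C = 53.
Solving: C = 3, A = -1, then B = -8.
So c_m = -1·m + (-8) + 3·3^m; at m=16 this is 129140139.

129140139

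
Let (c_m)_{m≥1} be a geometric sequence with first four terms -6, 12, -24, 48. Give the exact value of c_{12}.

12288

Common ratio r = -2.
c_m = (-6)·(-2)^(m-1).
c_{12} = (-6)·(-2)^11 = 12288.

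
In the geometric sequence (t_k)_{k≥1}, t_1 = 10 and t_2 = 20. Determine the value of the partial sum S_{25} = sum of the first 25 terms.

Common ratio r = 2.
t_k = 10·2^(k-1).
S = 10·(2^25 - 1)/(2 - 1) = 10·(33554432 - 1)/(1) = 335544310.

335544310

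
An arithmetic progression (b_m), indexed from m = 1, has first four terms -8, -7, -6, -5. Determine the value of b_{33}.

24

Common difference d = 1.
b_m = -8 + (m - 1)·1.
b_{33} = -8 + 32·1 = 24.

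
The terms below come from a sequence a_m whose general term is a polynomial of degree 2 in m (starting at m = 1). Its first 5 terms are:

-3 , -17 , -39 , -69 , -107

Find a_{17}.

-1187

1st diffs: -14, -22, -30, -38.
2nd diffs: -8, -8, -8 (constant).
So a_m = -4m^2 - 2m + 3.
Evaluating at m = 17 gives a_{17} = -1187.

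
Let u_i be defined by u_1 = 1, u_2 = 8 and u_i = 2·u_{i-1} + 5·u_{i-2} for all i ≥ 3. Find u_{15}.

u_3 = 21  u_4 = 82  u_5 = 269  …  u_{12} = 1587162  u_{13} = 5474629  u_{14} = 18885068  u_{15} = 65143281.

65143281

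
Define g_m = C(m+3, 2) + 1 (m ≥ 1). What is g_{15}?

154

C(18, 2) = 153, so g_{15} = 154.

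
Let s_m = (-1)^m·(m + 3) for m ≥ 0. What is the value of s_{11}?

(-1)^11 = -1; m + 3 at m=11 is 14; so s_{11} = -14.

-14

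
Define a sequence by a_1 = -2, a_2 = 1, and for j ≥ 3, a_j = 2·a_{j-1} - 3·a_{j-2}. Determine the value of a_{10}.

409

Compute successive terms:
a_3 = 8, a_4 = 13, a_5 = 2, a_6 = -35, a_7 = -76, a_8 = -47, a_9 = 134, a_{10} = 409.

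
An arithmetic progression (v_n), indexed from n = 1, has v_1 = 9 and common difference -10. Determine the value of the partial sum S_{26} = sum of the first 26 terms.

v_n = 9 + (n - 1)·(-10).
v_{26} = -241; S = 26·(9 + (-241))/2 = -3016.

-3016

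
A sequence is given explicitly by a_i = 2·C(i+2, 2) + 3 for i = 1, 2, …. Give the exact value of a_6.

59

C(8, 2) = 28, so a_6 = 59.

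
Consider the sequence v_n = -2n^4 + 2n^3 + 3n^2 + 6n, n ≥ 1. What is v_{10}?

v_{10} = -2·10^4 + 2·10^3 + 3·10^2 + 6·10 = -17640.

-17640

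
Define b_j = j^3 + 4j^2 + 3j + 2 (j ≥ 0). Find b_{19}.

b_{19} = 1·19^3 + 4·19^2 + 3·19 + 2 = 8362.

8362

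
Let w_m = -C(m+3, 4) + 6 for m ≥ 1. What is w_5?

-64

C(8, 4) = 70, so w_5 = -64.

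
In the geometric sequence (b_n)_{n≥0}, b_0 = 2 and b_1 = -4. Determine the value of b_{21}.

-4194304

Common ratio r = -2.
b_n = 2·(-2)^(n-0).
b_{21} = 2·(-2)^21 = -4194304.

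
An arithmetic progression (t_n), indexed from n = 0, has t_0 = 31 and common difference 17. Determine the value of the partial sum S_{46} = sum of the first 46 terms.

t_n = 31 + (n - 0)·17.
t_{45} = 796; S = 46·(31 + 796)/2 = 19021.

19021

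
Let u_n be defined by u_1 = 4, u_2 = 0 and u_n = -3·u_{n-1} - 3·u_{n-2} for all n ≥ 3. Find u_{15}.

-8748

Iterate the recurrence:
u_3 = -12, u_4 = 36, u_5 = -72, …, u_{12} = -2916, u_{13} = 2916, u_{14} = 0, u_{15} = -8748.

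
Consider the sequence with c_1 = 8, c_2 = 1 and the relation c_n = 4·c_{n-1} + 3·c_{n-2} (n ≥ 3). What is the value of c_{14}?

547208329

Compute successive terms:
c_3 = 28;  c_4 = 115;  c_5 = 544;  …;  c_{11} = 5457388;  c_{12} = 25353667;  c_{13} = 117786832;  c_{14} = 547208329.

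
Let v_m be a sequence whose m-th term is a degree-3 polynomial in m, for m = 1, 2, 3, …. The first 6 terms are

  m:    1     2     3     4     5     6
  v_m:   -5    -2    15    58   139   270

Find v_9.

1083

1st diffs: 3, 17, 43, 81, 131.
2nd diffs: 14, 26, 38, 50.
3rd diffs: 12, 12, 12 (constant).
Newton forward-difference form: v_m = -5 + 3·C(m-1,1) + 14·C(m-1,2) + 12·C(m-1,3).
At m = 9: m-1 = 8, so v_9 = -5 + 24 + 392 + 672 = 1083.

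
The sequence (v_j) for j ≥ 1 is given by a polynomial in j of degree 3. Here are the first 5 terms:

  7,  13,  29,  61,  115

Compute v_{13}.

2059

1st diffs: 6, 16, 32, 54.
2nd diffs: 10, 16, 22.
3rd diffs: 6, 6 (constant).
Newton forward-difference form: v_j = 7 + 6·C(j-1,1) + 10·C(j-1,2) + 6·C(j-1,3).
At j = 13: j-1 = 12, so v_{13} = 7 + 72 + 660 + 1320 = 2059.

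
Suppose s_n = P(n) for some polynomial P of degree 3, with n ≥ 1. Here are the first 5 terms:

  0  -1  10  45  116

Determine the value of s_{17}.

8144

1st diffs: -1, 11, 35, 71.
2nd diffs: 12, 24, 36.
3rd diffs: 12, 12 (constant).
Newton forward-difference form: s_n = (-1)·C(n-1,1) + 12·C(n-1,2) + 12·C(n-1,3).
At n = 17: n-1 = 16, so s_{17} = -16 + 1440 + 6720 = 8144.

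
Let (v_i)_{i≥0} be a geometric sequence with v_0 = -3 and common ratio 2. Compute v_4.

-48

v_i = (-3)·2^(i-0).
v_4 = (-3)·2^4 = -48.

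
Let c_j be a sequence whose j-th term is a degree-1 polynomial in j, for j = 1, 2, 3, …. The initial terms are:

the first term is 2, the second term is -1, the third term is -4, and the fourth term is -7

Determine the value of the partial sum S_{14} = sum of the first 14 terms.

1st diffs: -3, -3, -3 (constant).
So c_j = -3j + 5.
Continuing: …, -10, -13, -16, -19, …, c_{14} = -37.
Summing j = 1..14 (14 terms) gives -245.

-245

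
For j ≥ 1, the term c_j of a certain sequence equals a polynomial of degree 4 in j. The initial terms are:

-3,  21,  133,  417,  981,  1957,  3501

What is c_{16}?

1st diffs: 24, 112, 284, 564, 976, 1544.
2nd diffs: 88, 172, 280, 412, 568.
3rd diffs: 84, 108, 132, 156.
4th diffs: 24, 24, 24 (constant).
Newton forward-difference form: c_j = -3 + 24·C(j-1,1) + 88·C(j-1,2) + 84·C(j-1,3) + 24·C(j-1,4).
At j = 16: j-1 = 15, so c_{16} = -3 + 360 + 9240 + 38220 + 32760 = 80577.

80577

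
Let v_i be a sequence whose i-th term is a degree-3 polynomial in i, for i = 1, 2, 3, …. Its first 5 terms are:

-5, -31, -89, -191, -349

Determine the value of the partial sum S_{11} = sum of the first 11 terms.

-10725

1st diffs: -26, -58, -102, -158.
2nd diffs: -32, -44, -56.
3rd diffs: -12, -12 (constant).
Newton forward-difference form: v_i = -5 + (-26)·C(i-1,1) + (-32)·C(i-1,2) + (-12)·C(i-1,3).
Continuing: …, -575, -881, -1279, -1781, …, v_{11} = -3145.
Summing i = 1..11 (11 terms) gives -10725.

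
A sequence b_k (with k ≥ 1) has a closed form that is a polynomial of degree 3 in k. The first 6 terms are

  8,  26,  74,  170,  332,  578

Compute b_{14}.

1st diffs: 18, 48, 96, 162, 246.
2nd diffs: 30, 48, 66, 84.
3rd diffs: 18, 18, 18 (constant).
Newton forward-difference form: b_k = 8 + 18·C(k-1,1) + 30·C(k-1,2) + 18·C(k-1,3).
At k = 14: k-1 = 13, so b_{14} = 8 + 234 + 2340 + 5148 = 7730.

7730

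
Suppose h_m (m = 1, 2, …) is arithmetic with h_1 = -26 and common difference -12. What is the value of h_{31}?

h_m = -26 + (m - 1)·(-12).
h_{31} = -26 + 30·(-12) = -386.

-386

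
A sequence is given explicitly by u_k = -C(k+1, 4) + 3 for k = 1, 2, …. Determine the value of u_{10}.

C(11, 4) = 330, so u_{10} = -327.

-327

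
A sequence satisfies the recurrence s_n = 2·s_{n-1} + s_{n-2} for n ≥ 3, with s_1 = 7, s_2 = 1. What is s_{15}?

315009

s_3 = 9  s_4 = 19  s_5 = 47  …  s_{12} = 22387  s_{13} = 54047  s_{14} = 130481  s_{15} = 315009.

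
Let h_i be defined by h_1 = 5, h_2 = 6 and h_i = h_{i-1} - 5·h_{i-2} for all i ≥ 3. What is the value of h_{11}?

13766

Applying the relation repeatedly:
h_3 = -19, h_4 = -49, h_5 = 46, h_6 = 291, h_7 = 61, h_8 = -1394, h_9 = -1699, h_{10} = 5271, h_{11} = 13766.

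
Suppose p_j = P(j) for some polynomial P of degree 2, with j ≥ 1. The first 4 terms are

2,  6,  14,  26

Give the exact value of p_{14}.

366

1st diffs: 4, 8, 12.
2nd diffs: 4, 4 (constant).
Newton forward-difference form: p_j = 2 + 4·C(j-1,1) + 4·C(j-1,2).
At j = 14: j-1 = 13, so p_{14} = 2 + 52 + 312 = 366.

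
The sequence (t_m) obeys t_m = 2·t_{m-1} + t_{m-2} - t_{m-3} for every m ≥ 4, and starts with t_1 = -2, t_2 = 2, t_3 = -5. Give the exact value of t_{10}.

-1023

Iterate the recurrence:
t_4 = -6;  t_5 = -19;  t_6 = -39;  t_7 = -91;  t_8 = -202;  t_9 = -456;  t_{10} = -1023.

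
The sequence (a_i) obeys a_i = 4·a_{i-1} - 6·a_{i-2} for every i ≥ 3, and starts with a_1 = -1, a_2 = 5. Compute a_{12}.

27296

a_3 = 26; a_4 = 74; a_5 = 140; a_6 = 116; a_7 = -376; a_8 = -2200; a_9 = -6544; a_{10} = -12976; a_{11} = -12640; a_{12} = 27296.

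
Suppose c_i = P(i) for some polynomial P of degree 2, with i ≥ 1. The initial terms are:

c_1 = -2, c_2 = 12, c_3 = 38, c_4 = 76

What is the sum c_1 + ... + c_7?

700

1st diffs: 14, 26, 38.
2nd diffs: 12, 12 (constant).
So c_i = 6i^2 - 4i - 4.
Continuing: 126, 188, 262.
Summing i = 1..7 (7 terms) gives 700.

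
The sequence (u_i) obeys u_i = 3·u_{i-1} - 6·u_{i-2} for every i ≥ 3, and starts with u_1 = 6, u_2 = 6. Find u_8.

3078

Iterate the recurrence:
u_3 = -18  u_4 = -90  u_5 = -162  u_6 = 54  u_7 = 1134  u_8 = 3078.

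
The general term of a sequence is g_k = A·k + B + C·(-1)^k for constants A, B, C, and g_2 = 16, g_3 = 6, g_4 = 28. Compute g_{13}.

The three given values yield: 2A + B + C = 16; 3A + B - C = 6; 4A + B + C = 28.
Subtracting the first from the second: A - 2C = -10.
Subtracting the second from the third: A + 2C = 22.
Solving: C = 8, A = 6, then B = -4.
Hence g_{13} = 6·13 + (-4) + 8·(-1) = 66.

66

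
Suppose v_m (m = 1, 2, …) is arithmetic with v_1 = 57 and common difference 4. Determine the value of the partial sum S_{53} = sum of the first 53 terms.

8533

v_m = 57 + (m - 1)·4.
v_{53} = 265; S = 53·(57 + 265)/2 = 8533.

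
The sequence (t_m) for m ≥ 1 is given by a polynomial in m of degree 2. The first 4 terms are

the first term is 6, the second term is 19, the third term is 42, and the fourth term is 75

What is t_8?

1st diffs: 13, 23, 33.
2nd diffs: 10, 10 (constant).
So t_m = 5m^2 - 2m + 3.
Evaluating at m = 8 gives t_8 = 307.

307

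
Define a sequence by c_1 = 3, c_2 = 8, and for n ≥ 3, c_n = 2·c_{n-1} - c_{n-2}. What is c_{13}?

c_3 = 13; c_4 = 18; c_5 = 23; …; c_{10} = 48; c_{11} = 53; c_{12} = 58; c_{13} = 63.
(Characteristic roots are 1 and 1.)

63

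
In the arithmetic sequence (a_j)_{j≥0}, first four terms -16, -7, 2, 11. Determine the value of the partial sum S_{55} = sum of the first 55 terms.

Common difference d = 9.
a_j = -16 + (j - 0)·9.
a_{54} = 470; S = 55·(-16 + 470)/2 = 12485.

12485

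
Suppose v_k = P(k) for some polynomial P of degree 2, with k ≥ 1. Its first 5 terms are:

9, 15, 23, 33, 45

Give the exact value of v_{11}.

1st diffs: 6, 8, 10, 12.
2nd diffs: 2, 2, 2 (constant).
Newton forward-difference form: v_k = 9 + 6·C(k-1,1) + 2·C(k-1,2).
At k = 11: k-1 = 10, so v_{11} = 9 + 60 + 90 = 159.

159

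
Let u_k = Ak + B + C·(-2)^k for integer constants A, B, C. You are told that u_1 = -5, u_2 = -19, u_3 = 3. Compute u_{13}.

Plug in k = 1, 2, 3: A + B - 2C = -5; 2A + B + 4C = -19; 3A + B - 8C = 3.
Subtracting the first from the second: A + 6C = -14.
Subtracting the second from the third: A - 12C = 22.
Solving: C = -2, A = -2, then B = -7.
So u_k = -2·k + (-7) + (-2)·(-2)^k; at k=13 this is 16351.

16351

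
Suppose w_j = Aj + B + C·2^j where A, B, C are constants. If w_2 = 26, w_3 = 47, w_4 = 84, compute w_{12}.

16444

The three given values yield: 2A + B + 4C = 26; 3A + B + 8C = 47; 4A + B + 16C = 84.
Subtracting the first from the second: A + 4C = 21.
Subtracting the second from the third: A + 8C = 37.
Solving: C = 4, A = 5, then B = 0.
Therefore w_{12} = 60 + 0 + 4·4096 = 16444.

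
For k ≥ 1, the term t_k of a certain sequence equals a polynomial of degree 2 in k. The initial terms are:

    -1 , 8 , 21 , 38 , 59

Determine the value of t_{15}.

489

1st diffs: 9, 13, 17, 21.
2nd diffs: 4, 4, 4 (constant).
Newton forward-difference form: t_k = -1 + 9·C(k-1,1) + 4·C(k-1,2).
At k = 15: k-1 = 14, so t_{15} = -1 + 126 + 364 = 489.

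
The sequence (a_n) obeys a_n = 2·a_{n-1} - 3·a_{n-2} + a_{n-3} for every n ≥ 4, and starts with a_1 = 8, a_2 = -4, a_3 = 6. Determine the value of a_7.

Step forward from the initial values:
a_4 = 32;  a_5 = 42;  a_6 = -6;  a_7 = -106.

-106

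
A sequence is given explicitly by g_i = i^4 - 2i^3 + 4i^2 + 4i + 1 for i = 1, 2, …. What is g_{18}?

94681

g_{18} = 1·18^4 - 2·18^3 + 4·18^2 + 4·18 + 1 = 94681.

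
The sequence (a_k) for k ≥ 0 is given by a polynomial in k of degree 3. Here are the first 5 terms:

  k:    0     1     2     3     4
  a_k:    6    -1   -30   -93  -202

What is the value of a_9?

-1857

1st diffs: -7, -29, -63, -109.
2nd diffs: -22, -34, -46.
3rd diffs: -12, -12 (constant).
So a_k = -2k^3 - 5k^2 + 6.
Evaluating at k = 9 gives a_9 = -1857.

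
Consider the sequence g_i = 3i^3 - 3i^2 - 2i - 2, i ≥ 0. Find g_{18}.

g_{18} = 3·18^3 - 3·18^2 - 2·18 - 2 = 16486.

16486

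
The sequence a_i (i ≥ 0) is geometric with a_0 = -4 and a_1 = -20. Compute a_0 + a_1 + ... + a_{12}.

Common ratio r = 5.
a_i = (-4)·5^(i-0).
S = (-4)·(5^13 - 1)/(5 - 1) = (-4)·(1220703125 - 1)/(4) = -1220703124.

-1220703124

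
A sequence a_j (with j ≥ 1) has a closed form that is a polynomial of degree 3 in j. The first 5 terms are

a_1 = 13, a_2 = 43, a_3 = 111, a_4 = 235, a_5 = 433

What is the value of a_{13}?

1st diffs: 30, 68, 124, 198.
2nd diffs: 38, 56, 74.
3rd diffs: 18, 18 (constant).
Newton forward-difference form: a_j = 13 + 30·C(j-1,1) + 38·C(j-1,2) + 18·C(j-1,3).
At j = 13: j-1 = 12, so a_{13} = 13 + 360 + 2508 + 3960 = 6841.

6841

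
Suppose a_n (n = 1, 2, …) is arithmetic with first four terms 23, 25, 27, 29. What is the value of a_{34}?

89

Common difference d = 2.
a_n = 23 + (n - 1)·2.
a_{34} = 23 + 33·2 = 89.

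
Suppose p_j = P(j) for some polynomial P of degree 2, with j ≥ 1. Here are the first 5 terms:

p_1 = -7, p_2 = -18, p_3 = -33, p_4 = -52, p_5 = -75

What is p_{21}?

1st diffs: -11, -15, -19, -23.
2nd diffs: -4, -4, -4 (constant).
Newton forward-difference form: p_j = -7 + (-11)·C(j-1,1) + (-4)·C(j-1,2).
At j = 21: j-1 = 20, so p_{21} = -7 - 220 - 760 = -987.

-987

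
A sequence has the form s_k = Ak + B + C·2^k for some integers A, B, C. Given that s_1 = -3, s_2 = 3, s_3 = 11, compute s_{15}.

32819

Write the equations: A + B + 2C = -3; 2A + B + 4C = 3; 3A + B + 8C = 11.
Subtracting the first from the second: A + 2C = 6.
Subtracting the second from the third: A + 4C = 8.
Solving: C = 1, A = 4, then B = -9.
So s_k = 4·k + (-9) + 1·2^k; at k=15 this is 32819.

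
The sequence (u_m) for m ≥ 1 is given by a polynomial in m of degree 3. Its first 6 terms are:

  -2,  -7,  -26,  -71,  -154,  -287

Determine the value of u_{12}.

1st diffs: -5, -19, -45, -83, -133.
2nd diffs: -14, -26, -38, -50.
3rd diffs: -12, -12, -12 (constant).
Newton forward-difference form: u_m = -2 + (-5)·C(m-1,1) + (-14)·C(m-1,2) + (-12)·C(m-1,3).
At m = 12: m-1 = 11, so u_{12} = -2 - 55 - 770 - 1980 = -2807.

-2807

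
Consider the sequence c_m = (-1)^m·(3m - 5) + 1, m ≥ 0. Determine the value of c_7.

-15

(-1)^7 = -1; 3m - 5 at m=7 is 16; so c_7 = -15.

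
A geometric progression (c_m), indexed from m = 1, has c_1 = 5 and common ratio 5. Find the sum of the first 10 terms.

12207030

c_m = 5·5^(m-1).
S = 5·(5^10 - 1)/(5 - 1) = 5·(9765625 - 1)/(4) = 12207030.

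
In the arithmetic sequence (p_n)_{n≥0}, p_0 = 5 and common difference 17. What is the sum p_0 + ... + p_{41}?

14847

p_n = 5 + (n - 0)·17.
p_{41} = 702; S = 42·(5 + 702)/2 = 14847.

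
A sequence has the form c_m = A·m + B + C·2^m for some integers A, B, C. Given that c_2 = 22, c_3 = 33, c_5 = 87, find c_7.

285

Write the equations: 2A + B + 4C = 22; 3A + B + 8C = 33; 5A + B + 32C = 87.
Subtracting the first from the second: A + 4C = 11.
Subtracting the second from the third: 2A + 24C = 54.
Solving: C = 2, A = 3, then B = 8.
Therefore c_7 = 21 + 8 + 2·128 = 285.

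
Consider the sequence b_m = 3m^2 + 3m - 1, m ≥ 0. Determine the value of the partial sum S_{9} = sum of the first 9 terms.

711

Over m = 0..8: Σm = 36, Σm² = 204.
Total = (3)·204 + (3)·36 + (-1)·9 = 711.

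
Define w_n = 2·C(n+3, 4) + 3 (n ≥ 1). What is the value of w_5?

143

C(8, 4) = 70, so w_5 = 143.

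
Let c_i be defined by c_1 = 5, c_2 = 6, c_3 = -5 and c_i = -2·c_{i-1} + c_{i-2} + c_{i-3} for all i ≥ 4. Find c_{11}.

Step forward from the initial values:
c_4 = 21; c_5 = -41; c_6 = 98; c_7 = -216; c_8 = 489; c_9 = -1096; c_{10} = 2465; c_{11} = -5537.

-5537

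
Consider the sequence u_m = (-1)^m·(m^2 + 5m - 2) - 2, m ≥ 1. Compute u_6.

62

(-1)^6 = 1; m^2 + 5m - 2 at m=6 is 64; so u_6 = 62.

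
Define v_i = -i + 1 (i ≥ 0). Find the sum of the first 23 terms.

-230

Over i = 0..22: Σi = 253.
Total = (-1)·253 + (1)·23 = -230.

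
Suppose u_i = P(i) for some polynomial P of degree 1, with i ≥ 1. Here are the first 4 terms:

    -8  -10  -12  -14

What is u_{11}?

-28

1st diffs: -2, -2, -2 (constant).
So u_i = -2i - 6.
Evaluating at i = 11 gives u_{11} = -28.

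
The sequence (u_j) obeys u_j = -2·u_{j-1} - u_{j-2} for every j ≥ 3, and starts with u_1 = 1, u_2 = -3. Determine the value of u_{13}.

25

Compute successive terms:
u_3 = 5, u_4 = -7, u_5 = 9, …, u_{10} = -19, u_{11} = 21, u_{12} = -23, u_{13} = 25.
(Characteristic roots are -1 and -1.)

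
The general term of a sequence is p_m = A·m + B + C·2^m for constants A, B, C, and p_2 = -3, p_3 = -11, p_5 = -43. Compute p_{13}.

-8235

The three given values yield: 2A + B + 4C = -3; 3A + B + 8C = -11; 5A + B + 32C = -43.
Subtracting the first from the second: A + 4C = -8.
Subtracting the second from the third: 2A + 24C = -32.
Solving: C = -1, A = -4, then B = 9.
So p_m = -4·m + 9 + (-1)·2^m; at m=13 this is -8235.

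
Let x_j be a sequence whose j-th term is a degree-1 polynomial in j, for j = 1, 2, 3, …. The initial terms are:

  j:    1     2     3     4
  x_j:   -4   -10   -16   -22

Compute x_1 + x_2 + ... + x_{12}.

-444

1st diffs: -6, -6, -6 (constant).
So x_j = -6j + 2.
Continuing: …, -28, -34, -40, -46, …, x_{12} = -70.
Summing j = 1..12 (12 terms) gives -444.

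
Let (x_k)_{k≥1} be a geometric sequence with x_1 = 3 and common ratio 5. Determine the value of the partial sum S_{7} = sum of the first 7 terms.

x_k = 3·5^(k-1).
S = 3·(5^7 - 1)/(5 - 1) = 3·(78125 - 1)/(4) = 58593.

58593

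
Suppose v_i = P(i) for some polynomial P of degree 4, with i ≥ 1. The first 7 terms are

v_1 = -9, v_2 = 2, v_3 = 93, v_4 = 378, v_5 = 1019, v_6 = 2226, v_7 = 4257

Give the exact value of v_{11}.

27461

1st diffs: 11, 91, 285, 641, 1207, 2031.
2nd diffs: 80, 194, 356, 566, 824.
3rd diffs: 114, 162, 210, 258.
4th diffs: 48, 48, 48 (constant).
Newton forward-difference form: v_i = -9 + 11·C(i-1,1) + 80·C(i-1,2) + 114·C(i-1,3) + 48·C(i-1,4).
At i = 11: i-1 = 10, so v_{11} = -9 + 110 + 3600 + 13680 + 10080 = 27461.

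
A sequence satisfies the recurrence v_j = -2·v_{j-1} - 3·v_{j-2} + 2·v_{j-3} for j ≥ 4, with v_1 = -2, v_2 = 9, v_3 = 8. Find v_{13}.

-2152

Iterate the recurrence:
v_4 = -47;  v_5 = 88;  v_6 = -19;  v_7 = -320;  v_8 = 873;  v_9 = -824;  v_{10} = -1611;  v_{11} = 7440;  v_{12} = -11695;  v_{13} = -2152.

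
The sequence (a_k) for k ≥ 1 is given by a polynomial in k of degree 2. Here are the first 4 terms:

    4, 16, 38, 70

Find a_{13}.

1st diffs: 12, 22, 32.
2nd diffs: 10, 10 (constant).
Newton forward-difference form: a_k = 4 + 12·C(k-1,1) + 10·C(k-1,2).
At k = 13: k-1 = 12, so a_{13} = 4 + 144 + 660 = 808.

808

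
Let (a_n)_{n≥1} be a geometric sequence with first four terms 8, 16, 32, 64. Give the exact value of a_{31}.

Common ratio r = 2.
a_n = 8·2^(n-1).
a_{31} = 8·2^30 = 8589934592.

8589934592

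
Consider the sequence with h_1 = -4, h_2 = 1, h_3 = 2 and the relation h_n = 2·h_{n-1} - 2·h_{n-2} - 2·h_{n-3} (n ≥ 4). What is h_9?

-160

Step forward from the initial values:
h_4 = 10, h_5 = 14, h_6 = 4, h_7 = -40, h_8 = -116, h_9 = -160.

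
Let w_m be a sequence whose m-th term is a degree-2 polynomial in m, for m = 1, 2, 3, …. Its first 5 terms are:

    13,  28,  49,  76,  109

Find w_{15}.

1st diffs: 15, 21, 27, 33.
2nd diffs: 6, 6, 6 (constant).
Newton forward-difference form: w_m = 13 + 15·C(m-1,1) + 6·C(m-1,2).
At m = 15: m-1 = 14, so w_{15} = 13 + 210 + 546 = 769.

769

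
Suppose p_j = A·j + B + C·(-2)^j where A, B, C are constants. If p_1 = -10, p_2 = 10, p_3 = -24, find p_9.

-1524

Plug in j = 1, 2, 3: A + B - 2C = -10; 2A + B + 4C = 10; 3A + B - 8C = -24.
Subtracting the first from the second: A + 6C = 20.
Subtracting the second from the third: A - 12C = -34.
Solving: C = 3, A = 2, then B = -6.
So p_j = 2·j + (-6) + 3·(-2)^j; at j=9 this is -1524.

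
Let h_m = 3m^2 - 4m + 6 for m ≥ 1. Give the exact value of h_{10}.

h_{10} = 3·10^2 - 4·10 + 6 = 266.

266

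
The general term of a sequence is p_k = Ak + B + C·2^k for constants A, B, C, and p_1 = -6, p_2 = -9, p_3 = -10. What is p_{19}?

Write the equations: A + B + 2C = -6; 2A + B + 4C = -9; 3A + B + 8C = -10.
Subtracting the first from the second: A + 2C = -3.
Subtracting the second from the third: A + 4C = -1.
Solving: C = 1, A = -5, then B = -3.
So p_k = -5·k + (-3) + 1·2^k; at k=19 this is 524190.

524190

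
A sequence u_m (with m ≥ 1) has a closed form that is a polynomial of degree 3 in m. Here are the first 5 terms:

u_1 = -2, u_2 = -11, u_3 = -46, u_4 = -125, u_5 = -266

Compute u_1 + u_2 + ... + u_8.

-2984

1st diffs: -9, -35, -79, -141.
2nd diffs: -26, -44, -62.
3rd diffs: -18, -18 (constant).
So u_m = -3m^3 + 5m^2 - 3m - 1.
Continuing: -487, -806, -1241.
Summing m = 1..8 (8 terms) gives -2984.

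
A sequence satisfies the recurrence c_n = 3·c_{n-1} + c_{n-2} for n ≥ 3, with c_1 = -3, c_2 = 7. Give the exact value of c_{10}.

79009

c_3 = 18  c_4 = 61  c_5 = 201  c_6 = 664  c_7 = 2193  c_8 = 7243  c_9 = 23922  c_{10} = 79009.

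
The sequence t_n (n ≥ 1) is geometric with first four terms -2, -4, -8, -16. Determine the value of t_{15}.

Common ratio r = 2.
t_n = (-2)·2^(n-1).
t_{15} = (-2)·2^14 = -32768.

-32768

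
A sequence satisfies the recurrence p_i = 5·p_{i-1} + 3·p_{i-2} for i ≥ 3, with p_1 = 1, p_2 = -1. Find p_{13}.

p_3 = -2, p_4 = -13, p_5 = -71, …, p_{10} = -371461, p_{11} = -2058407, p_{12} = -11406418, p_{13} = -63207311.

-63207311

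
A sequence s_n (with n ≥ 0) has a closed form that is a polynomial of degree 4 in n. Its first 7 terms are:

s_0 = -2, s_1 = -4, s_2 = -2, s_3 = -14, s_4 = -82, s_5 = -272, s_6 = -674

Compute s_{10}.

1st diffs: -2, 2, -12, -68, -190, -402.
2nd diffs: 4, -14, -56, -122, -212.
3rd diffs: -18, -42, -66, -90.
4th diffs: -24, -24, -24 (constant).
Newton forward-difference form: s_n = -2 + (-2)·C(n,1) + 4·C(n,2) + (-18)·C(n,3) + (-24)·C(n,4).
At n = 10: n = 10, so s_{10} = -2 - 20 + 180 - 2160 - 5040 = -7042.

-7042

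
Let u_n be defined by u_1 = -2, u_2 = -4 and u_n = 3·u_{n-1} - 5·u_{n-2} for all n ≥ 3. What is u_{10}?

-1714

Applying the relation repeatedly:
u_3 = -2; u_4 = 14; u_5 = 52; u_6 = 86; u_7 = -2; u_8 = -436; u_9 = -1298; u_{10} = -1714.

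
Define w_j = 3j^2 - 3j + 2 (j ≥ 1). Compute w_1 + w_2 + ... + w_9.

Over j = 1..9: Σj = 45, Σj² = 285.
Total = (3)·285 + (-3)·45 + (2)·9 = 738.

738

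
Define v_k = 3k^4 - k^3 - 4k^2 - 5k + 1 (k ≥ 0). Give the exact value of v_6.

v_6 = 3·6^4 - 1·6^3 - 4·6^2 - 5·6 + 1 = 3499.

3499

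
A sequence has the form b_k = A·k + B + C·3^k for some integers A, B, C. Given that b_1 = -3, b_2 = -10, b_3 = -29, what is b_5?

-247

At k = 1, 2, 3: A + B + 3C = -3; 2A + B + 9C = -10; 3A + B + 27C = -29.
Subtracting the first from the second: A + 6C = -7.
Subtracting the second from the third: A + 18C = -19.
Solving: C = -1, A = -1, then B = 1.
Therefore b_5 = -5 + 1 + (-1)·243 = -247.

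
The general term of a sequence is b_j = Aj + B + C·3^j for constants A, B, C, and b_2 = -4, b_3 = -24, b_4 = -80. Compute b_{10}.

The three given values yield: 2A + B + 9C = -4; 3A + B + 27C = -24; 4A + B + 81C = -80.
Subtracting the first from the second: A + 18C = -20.
Subtracting the second from the third: A + 54C = -56.
Solving: C = -1, A = -2, then B = 9.
Hence b_{10} = -2·10 + 9 + (-1)·59049 = -59060.

-59060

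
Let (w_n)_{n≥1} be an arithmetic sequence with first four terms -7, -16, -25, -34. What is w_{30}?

Common difference d = -9.
w_n = -7 + (n - 1)·(-9).
w_{30} = -7 + 29·(-9) = -268.

-268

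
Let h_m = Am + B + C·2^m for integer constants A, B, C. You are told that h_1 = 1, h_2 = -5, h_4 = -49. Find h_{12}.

Plug in m = 1, 2, 4: A + B + 2C = 1; 2A + B + 4C = -5; 4A + B + 16C = -49.
Subtracting the first from the second: A + 2C = -6.
Subtracting the second from the third: 2A + 12C = -44.
Solving: C = -4, A = 2, then B = 7.
Hence h_{12} = 2·12 + 7 + (-4)·4096 = -16353.

-16353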